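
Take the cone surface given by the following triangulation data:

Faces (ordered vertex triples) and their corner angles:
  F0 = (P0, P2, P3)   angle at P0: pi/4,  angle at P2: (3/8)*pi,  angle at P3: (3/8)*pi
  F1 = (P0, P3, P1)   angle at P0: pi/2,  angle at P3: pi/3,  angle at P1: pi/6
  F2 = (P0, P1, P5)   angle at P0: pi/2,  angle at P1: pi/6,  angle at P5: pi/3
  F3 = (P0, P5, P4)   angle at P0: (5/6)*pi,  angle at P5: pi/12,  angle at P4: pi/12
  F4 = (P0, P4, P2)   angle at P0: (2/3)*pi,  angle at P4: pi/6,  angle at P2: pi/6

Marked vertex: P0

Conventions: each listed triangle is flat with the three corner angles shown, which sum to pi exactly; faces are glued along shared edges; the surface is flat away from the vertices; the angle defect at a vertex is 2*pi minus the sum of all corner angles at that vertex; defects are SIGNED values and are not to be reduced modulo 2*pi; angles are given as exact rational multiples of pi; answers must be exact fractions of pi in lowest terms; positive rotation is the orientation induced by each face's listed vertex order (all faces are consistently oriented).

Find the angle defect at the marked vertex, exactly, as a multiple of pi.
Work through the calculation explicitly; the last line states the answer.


Sum of corner angles at P0: (11/4)*pi
defect = 2*pi - (11/4)*pi

Answer: defect(P0) = (-3/4)*pi


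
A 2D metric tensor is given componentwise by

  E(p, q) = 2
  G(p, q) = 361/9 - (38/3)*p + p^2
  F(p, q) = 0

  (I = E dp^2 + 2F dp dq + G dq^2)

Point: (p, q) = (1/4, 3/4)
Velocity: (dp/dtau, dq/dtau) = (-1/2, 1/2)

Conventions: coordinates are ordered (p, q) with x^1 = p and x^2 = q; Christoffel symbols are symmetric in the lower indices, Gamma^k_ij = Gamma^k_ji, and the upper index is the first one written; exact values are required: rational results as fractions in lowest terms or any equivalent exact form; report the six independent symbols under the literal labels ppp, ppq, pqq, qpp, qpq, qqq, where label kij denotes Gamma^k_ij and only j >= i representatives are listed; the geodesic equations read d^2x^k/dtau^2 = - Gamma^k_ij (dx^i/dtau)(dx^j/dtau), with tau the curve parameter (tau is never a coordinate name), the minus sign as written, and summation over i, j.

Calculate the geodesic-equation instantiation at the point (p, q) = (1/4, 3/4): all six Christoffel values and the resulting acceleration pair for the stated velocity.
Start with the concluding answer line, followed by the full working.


Answer: Gamma_ppp = 0, Gamma_ppq = 0, Gamma_pqq = 73/24, Gamma_qpp = 0, Gamma_qpq = -12/73, Gamma_qqq = 0; accelerations (d^2p/dtau^2, d^2q/dtau^2) = (-73/96, -6/73)

E = 2, F = 0, G = 5329/144 at the point
E_p = 0, E_q = 0, F_p = 0, F_q = 0, G_p = -73/6, G_q = 0
EG - F^2 = 5329/72;  g^inv = (72/5329) * [[5329/144, 0], [0, 2]]
first-kind symbols [ij,l] = (1/2)(d_i g_jl + d_j g_il - d_l g_ij): [pp,p] = E_p/2 = 0, [pp,q] = F_p - E_q/2 = 0, [pq,p] = E_q/2 = 0, [pq,q] = G_p/2 = -73/12, [qq,p] = F_q - G_p/2 = 73/12, [qq,q] = G_q/2 = 0
Gamma^p_ij = (G*[ij,p] - F*[ij,q])/(EG - F^2), Gamma^q_ij = (E*[ij,q] - F*[ij,p])/(EG - F^2)
Gamma_ppp = 0, Gamma_ppq = 0, Gamma_pqq = 73/24, Gamma_qpp = 0, Gamma_qpq = -12/73, Gamma_qqq = 0
d^2p/dtau^2 = -(Gamma_ppp*(-1/2)^2 + 2*Gamma_ppq*(-1/2)*(1/2) + Gamma_pqq*(1/2)^2) = -73/96
d^2q/dtau^2 = -(Gamma_qpp*(-1/2)^2 + 2*Gamma_qpq*(-1/2)*(1/2) + Gamma_qqq*(1/2)^2) = -6/73


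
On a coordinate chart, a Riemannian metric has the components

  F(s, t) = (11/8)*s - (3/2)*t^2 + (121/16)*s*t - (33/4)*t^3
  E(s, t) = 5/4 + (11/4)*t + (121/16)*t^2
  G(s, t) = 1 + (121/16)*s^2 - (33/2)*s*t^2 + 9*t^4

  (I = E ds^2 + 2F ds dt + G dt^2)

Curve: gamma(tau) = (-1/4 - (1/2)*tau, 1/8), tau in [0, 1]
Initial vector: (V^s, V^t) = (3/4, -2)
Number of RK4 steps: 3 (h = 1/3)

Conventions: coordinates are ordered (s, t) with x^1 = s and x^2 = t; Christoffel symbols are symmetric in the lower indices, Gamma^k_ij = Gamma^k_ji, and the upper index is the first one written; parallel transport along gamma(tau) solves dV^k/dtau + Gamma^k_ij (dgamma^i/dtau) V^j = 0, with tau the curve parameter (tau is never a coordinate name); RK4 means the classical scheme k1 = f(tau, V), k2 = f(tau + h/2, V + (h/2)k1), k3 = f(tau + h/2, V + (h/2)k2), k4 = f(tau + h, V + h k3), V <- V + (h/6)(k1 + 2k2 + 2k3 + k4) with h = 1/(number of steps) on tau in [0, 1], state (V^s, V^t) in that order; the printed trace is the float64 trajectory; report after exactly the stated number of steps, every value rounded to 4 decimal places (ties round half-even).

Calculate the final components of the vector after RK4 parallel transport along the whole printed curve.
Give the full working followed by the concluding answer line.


gamma'(tau) = (-1/2, 0); f(tau, V)^k = -Gamma^k_ij(gamma(tau)) gamma'^i(tau) V^j; h = 1/3; intermediate values shown to 6 dp
curve data and Christoffel symbols at the stage parameters:
  tau = 0.000000: gamma = (-0.250000, 0.125000), gamma' = (-0.500000, 0.000000); Gamma_sss = 0.000000, Gamma_sst = 1.030691, Gamma_stt = -0.281097, Gamma_tss = 0.000000, Gamma_tst = -0.897083, Gamma_ttt = 0.244659
  tau = 0.166667: gamma = (-0.333333, 0.125000), gamma' = (-0.500000, 0.000000); Gamma_sss = 0.000000, Gamma_sst = 0.878798, Gamma_stt = -0.239672, Gamma_tss = 0.000000, Gamma_tst = -1.003565, Gamma_ttt = 0.273700
  tau = 0.333333: gamma = (-0.416667, 0.125000), gamma' = (-0.500000, 0.000000); Gamma_sss = 0.000000, Gamma_sst = 0.740257, Gamma_stt = -0.201888, Gamma_tss = 0.000000, Gamma_tst = -1.046413, Gamma_ttt = 0.285385
  tau = 0.500000: gamma = (-0.500000, 0.125000), gamma' = (-0.500000, 0.000000); Gamma_sss = 0.000000, Gamma_sst = 0.621461, Gamma_stt = -0.169489, Gamma_tss = 0.000000, Gamma_tst = -1.047277, Gamma_ttt = 0.285621
  tau = 0.666667: gamma = (-0.583333, 0.125000), gamma' = (-0.500000, 0.000000); Gamma_sss = 0.000000, Gamma_sst = 0.522846, Gamma_stt = -0.142594, Gamma_tss = 0.000000, Gamma_tst = -1.023099, Gamma_ttt = 0.279027
  tau = 0.833333: gamma = (-0.666667, 0.125000), gamma' = (-0.500000, 0.000000); Gamma_sss = 0.000000, Gamma_sst = 0.442209, Gamma_stt = -0.120602, Gamma_tss = 0.000000, Gamma_tst = -0.985416, Gamma_ttt = 0.268750
  tau = 1.000000: gamma = (-0.750000, 0.125000), gamma' = (-0.500000, 0.000000); Gamma_sss = 0.000000, Gamma_sst = 0.376590, Gamma_stt = -0.102706, Gamma_tss = 0.000000, Gamma_tst = -0.941475, Gamma_ttt = 0.256766
step 0: V^s = 0.7500, V^t = -2.0000
step 1: k1 = (-1.030691, 0.897083), k2 = (-0.813101, 0.928542), k3 = (-0.810798, 0.925911), k4 = (-0.626022, 0.884932); V <- V + (h/6)(k1 + 2k2 + 2k3 + k4): V^s = 0.4775, V^t = -1.6949
step 2: k1 = (-0.627349, 0.886808), k2 = (-0.480746, 0.810146), k3 = (-0.484716, 0.816836), k4 = (-0.371919, 0.727767); V <- V + (h/6)(k1 + 2k2 + 2k3 + k4): V^s = 0.3147, V^t = -1.4245
step 3: k1 = (-0.372390, 0.728690), k2 = (-0.288105, 0.642011), k3 = (-0.291299, 0.649129), k4 = (-0.227479, 0.568697); V <- V + (h/6)(k1 + 2k2 + 2k3 + k4): V^s = 0.2170, V^t = -1.2089

Answer: V^s = 0.2170, V^t = -1.2089


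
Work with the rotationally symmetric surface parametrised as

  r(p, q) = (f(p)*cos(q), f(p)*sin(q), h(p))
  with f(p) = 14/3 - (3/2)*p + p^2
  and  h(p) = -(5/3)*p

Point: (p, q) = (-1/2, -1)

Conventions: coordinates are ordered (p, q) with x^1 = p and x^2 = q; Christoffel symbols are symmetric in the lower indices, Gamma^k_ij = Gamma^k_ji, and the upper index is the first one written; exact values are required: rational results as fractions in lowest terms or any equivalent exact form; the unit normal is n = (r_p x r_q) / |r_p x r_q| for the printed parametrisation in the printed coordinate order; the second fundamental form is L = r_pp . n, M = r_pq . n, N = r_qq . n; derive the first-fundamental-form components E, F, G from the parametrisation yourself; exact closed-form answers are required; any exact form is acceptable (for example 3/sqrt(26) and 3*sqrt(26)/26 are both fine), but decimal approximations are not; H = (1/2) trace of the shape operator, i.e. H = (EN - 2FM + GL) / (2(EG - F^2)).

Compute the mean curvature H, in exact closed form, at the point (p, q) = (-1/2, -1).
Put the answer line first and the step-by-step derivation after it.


Answer: H = 249*sqrt(13)/71825

f = 17/3, f' = -5/2, f'' = 2, h' = -5/3, h'' = 0
E = 325/36, F = 0, G = 289/9; answer radicand W^2 = 325/36
unnormalised second-form numerators: l = 10/3, m = 0, n = -85/9; L = l/sqrt(325/36), and similarly M = m/sqrt(W^2), N = n/sqrt(W^2)
H = (E*n - 2*F*m + G*l) / (2*(EG - F^2)*sqrt(W^2)); E*n - 2*F*m + G*l = 7055/324, EG - F^2 = 93925/324, so H = (83/2210)/sqrt(325/36)


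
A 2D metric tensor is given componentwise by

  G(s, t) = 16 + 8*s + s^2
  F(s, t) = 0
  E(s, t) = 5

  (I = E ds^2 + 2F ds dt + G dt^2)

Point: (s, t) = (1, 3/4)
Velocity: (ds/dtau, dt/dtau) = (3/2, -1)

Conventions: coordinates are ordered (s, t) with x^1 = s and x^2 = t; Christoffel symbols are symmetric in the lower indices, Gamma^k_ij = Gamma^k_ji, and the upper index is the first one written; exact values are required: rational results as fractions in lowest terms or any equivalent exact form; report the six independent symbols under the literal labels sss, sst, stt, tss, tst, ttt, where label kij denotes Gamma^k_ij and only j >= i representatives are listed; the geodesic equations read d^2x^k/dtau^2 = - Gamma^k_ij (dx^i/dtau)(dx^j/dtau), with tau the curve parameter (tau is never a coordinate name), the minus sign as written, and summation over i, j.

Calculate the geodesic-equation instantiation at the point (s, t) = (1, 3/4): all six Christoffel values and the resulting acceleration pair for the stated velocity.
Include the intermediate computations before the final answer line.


E = 5, F = 0, G = 25 at the point
E_s = 0, E_t = 0, F_s = 0, F_t = 0, G_s = 10, G_t = 0
EG - F^2 = 125;  g^inv = (1/125) * [[25, 0], [0, 5]]
first-kind symbols [ij,l] = (1/2)(d_i g_jl + d_j g_il - d_l g_ij): [ss,s] = E_s/2 = 0, [ss,t] = F_s - E_t/2 = 0, [st,s] = E_t/2 = 0, [st,t] = G_s/2 = 5, [tt,s] = F_t - G_s/2 = -5, [tt,t] = G_t/2 = 0
Gamma^s_ij = (G*[ij,s] - F*[ij,t])/(EG - F^2), Gamma^t_ij = (E*[ij,t] - F*[ij,s])/(EG - F^2)
Gamma_sss = 0, Gamma_sst = 0, Gamma_stt = -1, Gamma_tss = 0, Gamma_tst = 1/5, Gamma_ttt = 0
d^2s/dtau^2 = -(Gamma_sss*(3/2)^2 + 2*Gamma_sst*(3/2)*(-1) + Gamma_stt*(-1)^2) = 1
d^2t/dtau^2 = -(Gamma_tss*(3/2)^2 + 2*Gamma_tst*(3/2)*(-1) + Gamma_ttt*(-1)^2) = 3/5

Answer: Gamma_sss = 0, Gamma_sst = 0, Gamma_stt = -1, Gamma_tss = 0, Gamma_tst = 1/5, Gamma_ttt = 0; accelerations (d^2s/dtau^2, d^2t/dtau^2) = (1, 3/5)


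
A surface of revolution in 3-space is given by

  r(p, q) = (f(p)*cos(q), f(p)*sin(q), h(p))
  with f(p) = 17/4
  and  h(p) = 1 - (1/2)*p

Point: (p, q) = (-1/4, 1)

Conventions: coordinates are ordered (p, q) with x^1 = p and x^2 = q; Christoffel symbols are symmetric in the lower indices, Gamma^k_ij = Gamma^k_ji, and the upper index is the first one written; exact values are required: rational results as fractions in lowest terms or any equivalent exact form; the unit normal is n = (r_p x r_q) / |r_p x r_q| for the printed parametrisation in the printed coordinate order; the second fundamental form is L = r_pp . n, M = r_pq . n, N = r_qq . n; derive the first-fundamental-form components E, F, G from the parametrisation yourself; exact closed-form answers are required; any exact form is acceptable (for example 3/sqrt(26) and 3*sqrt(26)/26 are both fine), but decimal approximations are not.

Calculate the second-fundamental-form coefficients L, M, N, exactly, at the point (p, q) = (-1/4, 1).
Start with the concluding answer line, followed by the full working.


Answer: L = 0, M = 0, N = -17/4

f = 17/4, f' = 0, f'' = 0, h' = -1/2, h'' = 0
E = 1/4, F = 0, G = 289/16; answer radicand W^2 = 1/4
unnormalised second-form numerators: l = 0, m = 0, n = -17/8; L = l/sqrt(1/4), and similarly M = m/sqrt(W^2), N = n/sqrt(W^2)


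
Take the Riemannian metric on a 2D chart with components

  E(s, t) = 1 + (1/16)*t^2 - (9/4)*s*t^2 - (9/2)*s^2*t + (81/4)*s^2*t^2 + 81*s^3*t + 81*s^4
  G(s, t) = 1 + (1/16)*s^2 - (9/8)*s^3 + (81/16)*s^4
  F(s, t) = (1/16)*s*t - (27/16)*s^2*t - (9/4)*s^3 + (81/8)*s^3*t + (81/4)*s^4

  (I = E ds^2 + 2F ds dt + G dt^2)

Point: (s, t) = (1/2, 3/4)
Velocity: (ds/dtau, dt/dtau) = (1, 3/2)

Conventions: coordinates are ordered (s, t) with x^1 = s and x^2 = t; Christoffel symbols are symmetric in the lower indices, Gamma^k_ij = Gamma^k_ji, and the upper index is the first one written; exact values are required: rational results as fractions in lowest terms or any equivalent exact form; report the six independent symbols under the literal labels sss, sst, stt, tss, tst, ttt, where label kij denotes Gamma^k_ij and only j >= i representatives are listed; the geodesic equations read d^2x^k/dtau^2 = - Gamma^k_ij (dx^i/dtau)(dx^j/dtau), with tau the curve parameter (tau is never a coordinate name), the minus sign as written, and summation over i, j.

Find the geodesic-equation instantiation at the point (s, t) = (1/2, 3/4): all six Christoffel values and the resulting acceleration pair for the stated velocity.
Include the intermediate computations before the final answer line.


E = 241/16, F = 105/64, G = 305/256 at the point
E_s = 1485/16, E_t = 15, F_s = 1653/128, F_t = 7/8, G_s = 7/4, G_t = 0
EG - F^2 = 3905/256;  g^inv = (256/3905) * [[305/256, -105/64], [-105/64, 241/16]]
first-kind symbols [ij,l] = (1/2)(d_i g_jl + d_j g_il - d_l g_ij): [ss,s] = E_s/2 = 1485/32, [ss,t] = F_s - E_t/2 = 693/128, [st,s] = E_t/2 = 15/2, [st,t] = G_s/2 = 7/8, [tt,s] = F_t - G_s/2 = 0, [tt,t] = G_t/2 = 0
Gamma^s_ij = (G*[ij,s] - F*[ij,t])/(EG - F^2), Gamma^t_ij = (E*[ij,t] - F*[ij,s])/(EG - F^2)
Gamma_sss = 216/71, Gamma_sst = 384/781, Gamma_stt = 0, Gamma_tss = 126/355, Gamma_tst = 224/3905, Gamma_ttt = 0
d^2s/dtau^2 = -(Gamma_sss*(1)^2 + 2*Gamma_sst*(1)*(3/2) + Gamma_stt*(3/2)^2) = -3528/781
d^2t/dtau^2 = -(Gamma_tss*(1)^2 + 2*Gamma_tst*(1)*(3/2) + Gamma_ttt*(3/2)^2) = -2058/3905

Answer: Gamma_sss = 216/71, Gamma_sst = 384/781, Gamma_stt = 0, Gamma_tss = 126/355, Gamma_tst = 224/3905, Gamma_ttt = 0; accelerations (d^2s/dtau^2, d^2t/dtau^2) = (-3528/781, -2058/3905)


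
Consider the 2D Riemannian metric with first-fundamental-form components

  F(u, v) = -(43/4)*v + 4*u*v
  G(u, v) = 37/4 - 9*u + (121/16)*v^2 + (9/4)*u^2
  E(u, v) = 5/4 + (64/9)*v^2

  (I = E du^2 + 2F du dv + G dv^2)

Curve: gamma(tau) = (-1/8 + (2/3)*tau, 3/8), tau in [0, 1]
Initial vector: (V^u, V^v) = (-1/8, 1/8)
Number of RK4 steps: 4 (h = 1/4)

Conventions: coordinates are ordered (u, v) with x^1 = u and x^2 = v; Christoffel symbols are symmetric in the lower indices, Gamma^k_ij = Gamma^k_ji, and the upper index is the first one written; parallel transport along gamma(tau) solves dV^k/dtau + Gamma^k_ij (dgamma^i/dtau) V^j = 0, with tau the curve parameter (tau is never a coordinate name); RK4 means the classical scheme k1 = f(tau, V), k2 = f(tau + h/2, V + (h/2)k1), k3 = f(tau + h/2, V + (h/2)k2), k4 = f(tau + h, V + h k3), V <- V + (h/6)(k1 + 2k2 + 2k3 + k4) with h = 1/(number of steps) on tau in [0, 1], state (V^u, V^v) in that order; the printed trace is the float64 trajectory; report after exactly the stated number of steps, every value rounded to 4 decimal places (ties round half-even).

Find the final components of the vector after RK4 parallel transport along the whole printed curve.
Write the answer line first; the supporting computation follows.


Answer: V^u = -0.3413, V^v = 0.0349

gamma'(tau) = (2/3, 0); f(tau, V)^k = -Gamma^k_ij(gamma(tau)) gamma'^i(tau) V^j; h = 1/4; intermediate values shown to 6 dp
curve data and Christoffel symbols at the stage parameters:
  tau = 0.000000: gamma = (-0.125000, 0.375000), gamma' = (0.666667, 0.000000); Gamma_uuu = -0.613867, Gamma_uuv = 1.300285, Gamma_uvv = -7.764696, Gamma_vuu = -0.327396, Gamma_vuv = 0.061387, Gamma_vvv = -2.607838
  tau = 0.125000: gamma = (-0.041667, 0.375000), gamma' = (0.666667, 0.000000); Gamma_uuu = -0.654335, Gamma_uuv = 1.329944, Gamma_uvv = -7.671855, Gamma_vuu = -0.359635, Gamma_vuv = 0.079562, Gamma_vvv = -2.672063
  tau = 0.250000: gamma = (0.041667, 0.375000), gamma' = (0.666667, 0.000000); Gamma_uuu = -0.699492, Gamma_uuv = 1.363528, Gamma_uvv = -7.577713, Gamma_vuu = -0.396563, Gamma_vuv = 0.101108, Gamma_vvv = -2.739596
  tau = 0.375000: gamma = (0.125000, 0.375000), gamma' = (0.666667, 0.000000); Gamma_uuu = -0.750051, Gamma_uuv = 1.401718, Gamma_uvv = -7.481384, Gamma_vuu = -0.439054, Gamma_vuv = 0.126751, Gamma_vvv = -2.810241
  tau = 0.500000: gamma = (0.208333, 0.375000), gamma' = (0.666667, 0.000000); Gamma_uuu = -0.806841, Gamma_uuv = 1.445327, Gamma_uvv = -7.381644, Gamma_vuu = -0.488173, Gamma_vuv = 0.157397, Gamma_vvv = -2.883572
  tau = 0.625000: gamma = (0.291667, 0.375000), gamma' = (0.666667, 0.000000); Gamma_uuu = -0.870815, Gamma_uuv = 1.495326, Gamma_uvv = -7.276801, Gamma_vuu = -0.545206, Gamma_vuv = 0.194175, Gamma_vvv = -2.958809
  tau = 0.750000: gamma = (0.375000, 0.375000), gamma' = (0.666667, 0.000000); Gamma_uuu = -0.943051, Gamma_uuv = 1.552863, Gamma_uvv = -7.164526, Gamma_vuu = -0.611708, Gamma_vuv = 0.238493, Gamma_vvv = -3.034648
  tau = 0.875000: gamma = (0.458333, 0.375000), gamma' = (0.666667, 0.000000); Gamma_uuu = -1.024733, Gamma_uuv = 1.619274, Gamma_uvv = -7.041619, Gamma_vuu = -0.689540, Gamma_vuv = 0.292097, Gamma_vvv = -3.109002
  tau = 1.000000: gamma = (0.541667, 0.375000), gamma' = (0.666667, 0.000000); Gamma_uuu = -1.117099, Gamma_uuv = 1.696081, Gamma_uvv = -6.903700, Gamma_vuu = -0.780885, Gamma_vuv = 0.357131, Gamma_vvv = -3.178638
step 0: V^u = -0.1250, V^v = 0.1250
step 1: k1 = (-0.159513, -0.032399), k2 = (-0.170464, -0.041165), k3 = (-0.170089, -0.041436), k4 = (-0.182331, -0.052016); V <- V + (h/6)(k1 + 2k2 + 2k3 + k4): V^u = -0.1676, V^v = 0.1146
step 2: k1 = (-0.182340, -0.052040), k2 = (-0.196226, -0.064869), k3 = (-0.195595, -0.065242), k4 = (-0.211172, -0.080780); V <- V + (h/6)(k1 + 2k2 + 2k3 + k4): V^u = -0.2167, V^v = 0.0982
step 3: k1 = (-0.211189, -0.080822), k2 = (-0.228958, -0.099756), k3 = (-0.227888, -0.100257), k4 = (-0.247776, -0.123225); V <- V + (h/6)(k1 + 2k2 + 2k3 + k4): V^u = -0.2739, V^v = 0.0731
step 4: k1 = (-0.247806, -0.123299), k2 = (-0.270478, -0.151358), k3 = (-0.268627, -0.151977), k4 = (-0.293611, -0.185879); V <- V + (h/6)(k1 + 2k2 + 2k3 + k4): V^u = -0.3413, V^v = 0.0349


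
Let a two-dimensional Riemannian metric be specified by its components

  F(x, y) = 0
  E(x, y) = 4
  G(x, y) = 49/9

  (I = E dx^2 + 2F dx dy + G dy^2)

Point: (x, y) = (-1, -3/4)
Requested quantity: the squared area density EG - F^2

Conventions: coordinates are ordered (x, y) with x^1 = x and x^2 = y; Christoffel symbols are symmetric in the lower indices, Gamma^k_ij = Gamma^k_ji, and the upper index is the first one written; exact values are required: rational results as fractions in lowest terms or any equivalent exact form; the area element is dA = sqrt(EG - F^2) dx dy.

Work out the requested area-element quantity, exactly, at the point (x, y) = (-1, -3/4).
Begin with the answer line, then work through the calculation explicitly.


Answer: EG - F^2 = 196/9

E = 4, F = 0, G = 49/9; EG - F^2 = 196/9


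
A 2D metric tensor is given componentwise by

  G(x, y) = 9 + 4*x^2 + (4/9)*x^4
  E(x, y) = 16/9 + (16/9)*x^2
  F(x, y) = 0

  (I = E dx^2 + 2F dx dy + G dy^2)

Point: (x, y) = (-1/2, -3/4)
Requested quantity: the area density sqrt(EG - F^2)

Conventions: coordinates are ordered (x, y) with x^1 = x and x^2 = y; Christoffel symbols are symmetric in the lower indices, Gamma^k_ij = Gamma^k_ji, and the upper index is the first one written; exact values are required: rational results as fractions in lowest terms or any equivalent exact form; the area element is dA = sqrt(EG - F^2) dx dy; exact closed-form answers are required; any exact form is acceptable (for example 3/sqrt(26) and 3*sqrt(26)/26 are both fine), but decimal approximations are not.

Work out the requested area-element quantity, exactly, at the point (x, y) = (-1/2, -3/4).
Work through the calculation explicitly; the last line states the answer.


E = 20/9, F = 0, G = 361/36; EG - F^2 = 1805/81

Answer: sqrt(EG - F^2) = 19*sqrt(5)/9


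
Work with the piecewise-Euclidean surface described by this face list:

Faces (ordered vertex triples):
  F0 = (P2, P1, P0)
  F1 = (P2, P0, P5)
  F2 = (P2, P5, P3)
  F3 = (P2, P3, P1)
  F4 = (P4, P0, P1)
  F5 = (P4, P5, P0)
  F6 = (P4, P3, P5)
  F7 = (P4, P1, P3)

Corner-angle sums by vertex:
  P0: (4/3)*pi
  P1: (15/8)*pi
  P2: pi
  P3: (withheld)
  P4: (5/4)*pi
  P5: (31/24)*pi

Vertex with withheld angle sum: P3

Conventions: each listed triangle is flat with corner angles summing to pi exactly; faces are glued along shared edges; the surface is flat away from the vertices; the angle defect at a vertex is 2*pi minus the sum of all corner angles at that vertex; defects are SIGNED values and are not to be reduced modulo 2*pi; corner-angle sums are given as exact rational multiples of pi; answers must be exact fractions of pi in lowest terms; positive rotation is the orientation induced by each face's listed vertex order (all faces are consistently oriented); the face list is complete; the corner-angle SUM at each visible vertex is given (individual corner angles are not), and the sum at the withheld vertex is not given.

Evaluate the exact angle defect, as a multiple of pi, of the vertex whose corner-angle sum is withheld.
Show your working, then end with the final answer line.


V = 6, E = 12, F = 8; chi = V - E + F = 2
Gauss-Bonnet: total defect = 2*pi*chi = 4*pi; visible defects sum to (13/4)*pi

Answer: defect(P3) = (3/4)*pi


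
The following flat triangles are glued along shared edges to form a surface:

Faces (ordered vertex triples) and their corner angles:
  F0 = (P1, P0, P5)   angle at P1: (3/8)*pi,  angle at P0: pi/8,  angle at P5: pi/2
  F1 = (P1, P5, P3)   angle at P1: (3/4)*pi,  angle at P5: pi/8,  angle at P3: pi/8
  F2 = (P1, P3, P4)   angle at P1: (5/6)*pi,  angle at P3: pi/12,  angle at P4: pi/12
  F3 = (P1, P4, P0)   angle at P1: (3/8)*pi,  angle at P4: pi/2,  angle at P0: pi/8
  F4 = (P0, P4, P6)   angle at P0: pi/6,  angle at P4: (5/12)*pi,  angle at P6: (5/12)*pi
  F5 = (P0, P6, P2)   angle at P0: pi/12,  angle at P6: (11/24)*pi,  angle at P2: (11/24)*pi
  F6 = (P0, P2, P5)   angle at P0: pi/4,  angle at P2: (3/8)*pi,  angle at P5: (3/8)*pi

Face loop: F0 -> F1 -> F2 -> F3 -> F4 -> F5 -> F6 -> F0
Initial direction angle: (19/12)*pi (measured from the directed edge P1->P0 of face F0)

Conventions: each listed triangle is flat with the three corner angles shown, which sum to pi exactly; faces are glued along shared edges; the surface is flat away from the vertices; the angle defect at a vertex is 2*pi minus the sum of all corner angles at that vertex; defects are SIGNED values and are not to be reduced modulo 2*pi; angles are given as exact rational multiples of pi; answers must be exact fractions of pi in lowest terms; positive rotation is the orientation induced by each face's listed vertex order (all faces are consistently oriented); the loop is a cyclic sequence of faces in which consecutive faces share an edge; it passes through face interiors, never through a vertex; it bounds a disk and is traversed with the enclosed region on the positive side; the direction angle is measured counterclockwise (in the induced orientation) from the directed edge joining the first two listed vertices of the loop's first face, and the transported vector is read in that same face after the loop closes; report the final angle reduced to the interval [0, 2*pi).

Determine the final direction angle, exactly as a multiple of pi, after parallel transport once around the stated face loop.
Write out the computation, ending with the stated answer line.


enclosed vertex P0: corner angles sum to (3/4)*pi, defect = 2*pi - (3/4)*pi = (5/4)*pi
enclosed vertex P1: corner angles sum to (7/3)*pi, defect = 2*pi - (7/3)*pi = -pi/3
summing the enclosed defects onto the initial angle, mod 2*pi in the induced orientation:
final angle = (19/12)*pi + (11/12)*pi = pi/2 (mod 2*pi)

Answer: final direction angle = pi/2


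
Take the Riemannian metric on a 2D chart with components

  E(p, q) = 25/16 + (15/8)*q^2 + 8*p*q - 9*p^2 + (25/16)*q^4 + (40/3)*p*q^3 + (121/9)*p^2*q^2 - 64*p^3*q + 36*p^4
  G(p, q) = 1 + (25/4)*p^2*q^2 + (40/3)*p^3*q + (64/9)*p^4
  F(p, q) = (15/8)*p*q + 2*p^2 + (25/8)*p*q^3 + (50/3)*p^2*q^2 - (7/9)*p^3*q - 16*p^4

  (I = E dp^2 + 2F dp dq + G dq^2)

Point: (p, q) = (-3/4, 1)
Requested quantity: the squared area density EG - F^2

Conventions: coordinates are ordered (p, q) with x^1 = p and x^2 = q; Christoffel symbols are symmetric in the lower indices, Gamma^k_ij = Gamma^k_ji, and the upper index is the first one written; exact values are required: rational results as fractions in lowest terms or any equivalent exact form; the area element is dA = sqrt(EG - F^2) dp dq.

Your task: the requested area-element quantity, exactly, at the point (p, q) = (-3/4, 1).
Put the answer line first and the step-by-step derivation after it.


Answer: EG - F^2 = 961/32

E = 1913/64, F = 129/64, G = 73/64; EG - F^2 = 961/32


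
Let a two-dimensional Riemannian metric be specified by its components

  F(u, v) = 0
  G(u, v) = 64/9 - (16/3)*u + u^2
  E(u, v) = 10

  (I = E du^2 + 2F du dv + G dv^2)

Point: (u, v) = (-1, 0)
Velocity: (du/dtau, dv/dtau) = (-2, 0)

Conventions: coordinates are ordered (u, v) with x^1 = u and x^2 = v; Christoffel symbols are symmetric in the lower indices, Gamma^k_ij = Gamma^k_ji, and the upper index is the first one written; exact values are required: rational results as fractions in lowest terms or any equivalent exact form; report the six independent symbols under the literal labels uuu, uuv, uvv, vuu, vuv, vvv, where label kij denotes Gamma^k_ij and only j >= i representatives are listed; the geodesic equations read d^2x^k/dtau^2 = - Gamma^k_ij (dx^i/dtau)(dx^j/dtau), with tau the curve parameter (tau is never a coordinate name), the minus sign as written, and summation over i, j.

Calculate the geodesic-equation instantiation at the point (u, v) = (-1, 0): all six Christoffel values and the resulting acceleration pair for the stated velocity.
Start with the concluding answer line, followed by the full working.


Answer: Gamma_uuu = 0, Gamma_uuv = 0, Gamma_uvv = 11/30, Gamma_vuu = 0, Gamma_vuv = -3/11, Gamma_vvv = 0; accelerations (d^2u/dtau^2, d^2v/dtau^2) = (0, 0)

E = 10, F = 0, G = 121/9 at the point
E_u = 0, E_v = 0, F_u = 0, F_v = 0, G_u = -22/3, G_v = 0
EG - F^2 = 1210/9;  g^inv = (9/1210) * [[121/9, 0], [0, 10]]
first-kind symbols [ij,l] = (1/2)(d_i g_jl + d_j g_il - d_l g_ij): [uu,u] = E_u/2 = 0, [uu,v] = F_u - E_v/2 = 0, [uv,u] = E_v/2 = 0, [uv,v] = G_u/2 = -11/3, [vv,u] = F_v - G_u/2 = 11/3, [vv,v] = G_v/2 = 0
Gamma^u_ij = (G*[ij,u] - F*[ij,v])/(EG - F^2), Gamma^v_ij = (E*[ij,v] - F*[ij,u])/(EG - F^2)
Gamma_uuu = 0, Gamma_uuv = 0, Gamma_uvv = 11/30, Gamma_vuu = 0, Gamma_vuv = -3/11, Gamma_vvv = 0
d^2u/dtau^2 = -(Gamma_uuu*(-2)^2 + 2*Gamma_uuv*(-2)*(0) + Gamma_uvv*(0)^2) = 0
d^2v/dtau^2 = -(Gamma_vuu*(-2)^2 + 2*Gamma_vuv*(-2)*(0) + Gamma_vvv*(0)^2) = 0


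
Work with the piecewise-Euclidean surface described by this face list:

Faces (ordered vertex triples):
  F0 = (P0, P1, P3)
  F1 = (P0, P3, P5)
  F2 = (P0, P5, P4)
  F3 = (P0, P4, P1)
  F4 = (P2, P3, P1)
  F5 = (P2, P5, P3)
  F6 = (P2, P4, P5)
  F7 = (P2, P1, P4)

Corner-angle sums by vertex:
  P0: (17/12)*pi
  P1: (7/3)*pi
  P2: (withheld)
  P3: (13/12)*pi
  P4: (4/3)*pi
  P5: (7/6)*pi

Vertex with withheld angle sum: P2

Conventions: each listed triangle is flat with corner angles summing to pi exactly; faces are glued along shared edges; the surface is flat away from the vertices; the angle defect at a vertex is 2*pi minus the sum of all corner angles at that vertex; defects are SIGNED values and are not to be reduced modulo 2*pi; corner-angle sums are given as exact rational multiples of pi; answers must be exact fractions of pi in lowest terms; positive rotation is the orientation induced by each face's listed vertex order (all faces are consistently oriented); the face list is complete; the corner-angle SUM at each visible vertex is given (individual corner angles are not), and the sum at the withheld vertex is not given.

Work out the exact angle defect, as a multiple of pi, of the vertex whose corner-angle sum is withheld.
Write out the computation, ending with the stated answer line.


V = 6, E = 12, F = 8; chi = V - E + F = 2
Gauss-Bonnet: total defect = 2*pi*chi = 4*pi; visible defects sum to (8/3)*pi

Answer: defect(P2) = (4/3)*pi


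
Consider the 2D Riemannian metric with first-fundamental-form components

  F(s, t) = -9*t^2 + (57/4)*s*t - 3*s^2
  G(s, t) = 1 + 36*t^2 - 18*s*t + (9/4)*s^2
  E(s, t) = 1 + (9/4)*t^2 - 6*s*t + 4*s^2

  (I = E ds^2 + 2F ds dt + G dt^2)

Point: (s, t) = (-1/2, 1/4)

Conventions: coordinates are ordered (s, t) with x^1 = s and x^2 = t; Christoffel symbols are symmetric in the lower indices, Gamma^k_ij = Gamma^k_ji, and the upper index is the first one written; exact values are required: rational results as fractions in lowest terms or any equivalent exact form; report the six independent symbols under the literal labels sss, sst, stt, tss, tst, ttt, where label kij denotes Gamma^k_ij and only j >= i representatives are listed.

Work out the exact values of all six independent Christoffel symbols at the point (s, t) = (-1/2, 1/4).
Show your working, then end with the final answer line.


E = 185/64, F = -99/32, G = 97/16 at the point
E_s = -11/2, E_t = 33/8, F_s = 105/16, F_t = -93/8, G_s = -27/4, G_t = 27
EG - F^2 = 509/64;  g^inv = (64/509) * [[97/16, 99/32], [99/32, 185/64]]
first-kind symbols [ij,l] = (1/2)(d_i g_jl + d_j g_il - d_l g_ij): [ss,s] = E_s/2 = -11/4, [ss,t] = F_s - E_t/2 = 9/2, [st,s] = E_t/2 = 33/16, [st,t] = G_s/2 = -27/8, [tt,s] = F_t - G_s/2 = -33/4, [tt,t] = G_t/2 = 27/2
Gamma^s_ij = (G*[ij,s] - F*[ij,t])/(EG - F^2), Gamma^t_ij = (E*[ij,t] - F*[ij,s])/(EG - F^2)

Answer: Gamma_sss = -176/509, Gamma_sst = 132/509, Gamma_stt = -528/509, Gamma_tss = 288/509, Gamma_tst = -216/509, Gamma_ttt = 864/509


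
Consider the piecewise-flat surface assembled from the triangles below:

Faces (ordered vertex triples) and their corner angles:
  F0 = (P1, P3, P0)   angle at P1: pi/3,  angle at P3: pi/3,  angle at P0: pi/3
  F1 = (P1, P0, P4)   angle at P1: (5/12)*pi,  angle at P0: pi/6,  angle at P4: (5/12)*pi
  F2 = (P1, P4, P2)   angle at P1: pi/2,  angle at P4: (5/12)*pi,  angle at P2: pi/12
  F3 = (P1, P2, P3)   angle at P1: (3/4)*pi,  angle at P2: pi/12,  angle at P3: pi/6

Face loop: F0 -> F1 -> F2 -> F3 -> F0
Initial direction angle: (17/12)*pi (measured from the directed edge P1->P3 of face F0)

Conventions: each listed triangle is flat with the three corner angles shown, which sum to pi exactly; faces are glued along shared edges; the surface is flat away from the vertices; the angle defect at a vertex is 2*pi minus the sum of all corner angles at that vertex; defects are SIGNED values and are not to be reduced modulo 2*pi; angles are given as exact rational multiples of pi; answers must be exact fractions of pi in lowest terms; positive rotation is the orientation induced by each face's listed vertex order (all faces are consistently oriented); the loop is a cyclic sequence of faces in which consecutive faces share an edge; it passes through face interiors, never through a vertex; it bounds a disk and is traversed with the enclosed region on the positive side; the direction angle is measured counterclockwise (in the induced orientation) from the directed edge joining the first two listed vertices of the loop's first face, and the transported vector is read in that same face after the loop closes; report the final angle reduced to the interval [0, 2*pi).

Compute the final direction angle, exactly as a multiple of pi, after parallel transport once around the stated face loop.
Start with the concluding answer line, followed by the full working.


Answer: final direction angle = (17/12)*pi

enclosed vertex P1: corner angles sum to 2*pi, defect = 2*pi - 2*pi = 0
transport around the loop rotates by the sum of enclosed defects; add to the initial angle mod 2*pi
final angle = (17/12)*pi + 0 = (17/12)*pi (mod 2*pi)


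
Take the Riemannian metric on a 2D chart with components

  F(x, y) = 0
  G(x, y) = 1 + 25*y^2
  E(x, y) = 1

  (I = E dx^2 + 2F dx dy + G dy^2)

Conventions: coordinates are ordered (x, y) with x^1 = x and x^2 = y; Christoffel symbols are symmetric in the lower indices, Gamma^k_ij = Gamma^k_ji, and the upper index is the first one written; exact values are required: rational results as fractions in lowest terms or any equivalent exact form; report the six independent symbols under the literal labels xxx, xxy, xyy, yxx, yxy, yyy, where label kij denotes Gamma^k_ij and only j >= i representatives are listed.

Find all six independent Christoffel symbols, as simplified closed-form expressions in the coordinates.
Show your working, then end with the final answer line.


E = 1; F = 0; G = 1 + 25*y^2
Gamma^k_ij = (1/2) g^{kl} (d_i g_jl + d_j g_il - d_l g_ij), with g^inv = (1/(EG-F^2)) [[G, -F], [-F, E]]
first partials: E_x = 0, E_y = 0, F_x = 0, F_y = 0, G_x = 0, G_y = 50*y
D = EG - F^2 = 1 + 25*y^2
expanded: Gamma^x_xx = (G E_x - 2F F_x + F E_y)/(2D), Gamma^x_xy = (G E_y - F G_x)/(2D), Gamma^x_yy = (2G F_y - G G_x - F G_y)/(2D), Gamma^y_xx = (2E F_x - E E_y - F E_x)/(2D), Gamma^y_xy = (E G_x - F E_y)/(2D), Gamma^y_yy = (E G_y - 2F F_y + F G_x)/(2D); substitute and cancel common factors

Answer: Gamma_xxx = 0, Gamma_xxy = 0, Gamma_xyy = 0, Gamma_yxx = 0, Gamma_yxy = 0, Gamma_yyy = 25*y/(25*y^2 + 1)


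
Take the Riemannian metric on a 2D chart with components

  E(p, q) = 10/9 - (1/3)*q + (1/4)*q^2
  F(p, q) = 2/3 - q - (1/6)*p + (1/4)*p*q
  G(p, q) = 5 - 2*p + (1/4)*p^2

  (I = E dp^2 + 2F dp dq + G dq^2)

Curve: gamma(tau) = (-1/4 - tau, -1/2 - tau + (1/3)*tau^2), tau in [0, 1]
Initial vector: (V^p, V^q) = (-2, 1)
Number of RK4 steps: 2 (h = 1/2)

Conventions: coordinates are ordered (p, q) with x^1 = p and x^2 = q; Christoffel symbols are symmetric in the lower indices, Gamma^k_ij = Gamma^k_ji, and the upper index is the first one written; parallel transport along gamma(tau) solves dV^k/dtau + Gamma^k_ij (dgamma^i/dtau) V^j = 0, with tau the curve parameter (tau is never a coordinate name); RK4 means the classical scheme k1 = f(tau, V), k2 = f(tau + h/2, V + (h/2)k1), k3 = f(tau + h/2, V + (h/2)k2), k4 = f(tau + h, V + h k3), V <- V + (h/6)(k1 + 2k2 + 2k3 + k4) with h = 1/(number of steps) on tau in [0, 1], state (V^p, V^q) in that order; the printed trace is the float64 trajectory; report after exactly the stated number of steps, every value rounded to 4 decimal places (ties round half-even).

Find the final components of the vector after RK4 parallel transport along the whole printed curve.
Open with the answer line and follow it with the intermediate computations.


Answer: V^p = -1.9853, V^q = 1.0497

gamma'(tau) = (-1, -1 + (2/3)*tau); f(tau, V)^k = -Gamma^k_ij(gamma(tau)) gamma'^i(tau) V^j; h = 1/2; intermediate values shown to 6 dp
curve data and Christoffel symbols at the stage parameters:
  tau = 0.000000: gamma = (-0.250000, -0.500000), gamma' = (-1.000000, -1.000000); Gamma_ppp = 0.000000, Gamma_ppq = -0.049807, Gamma_pqq = 0.000000, Gamma_qpp = 0.000000, Gamma_qpq = -0.181441, Gamma_qqq = 0.000000
  tau = 0.250000: gamma = (-0.500000, -0.729167), gamma' = (-1.000000, -0.833333); Gamma_ppp = 0.000000, Gamma_ppq = -0.053279, Gamma_pqq = 0.000000, Gamma_qpp = 0.000000, Gamma_qpq = -0.171767, Gamma_qqq = 0.000000
  tau = 0.500000: gamma = (-0.750000, -0.916667), gamma' = (-1.000000, -0.666667); Gamma_ppp = 0.000000, Gamma_ppq = -0.054467, Gamma_pqq = 0.000000, Gamma_qpp = 0.000000, Gamma_qpq = -0.163402, Gamma_qqq = 0.000000
  tau = 0.750000: gamma = (-1.000000, -1.062500), gamma' = (-1.000000, -0.500000); Gamma_ppp = 0.000000, Gamma_ppq = -0.054053, Gamma_pqq = 0.000000, Gamma_qpp = 0.000000, Gamma_qpq = -0.156299, Gamma_qqq = 0.000000
  tau = 1.000000: gamma = (-1.250000, -1.166667), gamma' = (-1.000000, -0.333333); Gamma_ppp = 0.000000, Gamma_ppq = -0.052496, Gamma_pqq = 0.000000, Gamma_qpp = 0.000000, Gamma_qpq = -0.150328, Gamma_qqq = 0.000000
step 0: V^p = -2.0000, V^q = 1.0000
step 1: k1 = (0.049807, 0.181441), k2 = (0.032550, 0.104937), k3 = (0.033761, 0.108840), k4 = (0.014579, 0.043736); V <- V + (h/6)(k1 + 2k2 + 2k3 + k4): V^p = -1.9836, V^q = 1.0544
step 2: k1 = (0.014597, 0.043791), k2 = (-0.004074, -0.011781), k3 = (-0.003197, -0.009245), k4 = (-0.020371, -0.058334); V <- V + (h/6)(k1 + 2k2 + 2k3 + k4): V^p = -1.9853, V^q = 1.0497


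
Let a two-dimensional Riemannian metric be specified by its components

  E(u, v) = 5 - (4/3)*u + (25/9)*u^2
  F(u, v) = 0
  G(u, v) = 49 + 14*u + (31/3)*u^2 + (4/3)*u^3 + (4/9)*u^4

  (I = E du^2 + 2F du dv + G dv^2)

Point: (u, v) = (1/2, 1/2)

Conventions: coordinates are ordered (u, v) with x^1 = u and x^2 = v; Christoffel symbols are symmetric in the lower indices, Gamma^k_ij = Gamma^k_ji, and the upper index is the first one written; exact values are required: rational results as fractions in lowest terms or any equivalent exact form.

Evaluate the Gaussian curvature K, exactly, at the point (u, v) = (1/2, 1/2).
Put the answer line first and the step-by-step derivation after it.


Answer: K = -21384/753503

E = 181/36, F = 0, G = 529/9, EG - F^2 = 95749/324 at the point
E_u = 13/9, E_v = 0, F_u = 0, F_v = 0, G_u = 230/9, G_v = 0
E_vv = 0, F_uv = 0, G_uu = 26
The intrinsic route: Brioschi's K = (det M1 - det M2)/(EG - F^2)^2.
M1 = [[-E_vv/2 + F_uv - G_uu/2, E_u/2, F_u - E_v/2], [F_v - G_u/2, E, F], [G_v/2, F, G]] = [[-13, 13/18, 0], [-115/9, 181/36, 0], [0, 0, 529/9]]; det M1 = -9620923/2916
M2 = [[0, E_v/2, G_u/2], [E_v/2, E, F], [G_u/2, F, G]] = [[0, 0, 115/9], [0, 181/36, 0], [115/9, 0, 529/9]]; det M2 = -2393725/2916
det M1 - det M2 = -133837/54; K = -133837/54 / (95749/324)^2 = -21384/753503


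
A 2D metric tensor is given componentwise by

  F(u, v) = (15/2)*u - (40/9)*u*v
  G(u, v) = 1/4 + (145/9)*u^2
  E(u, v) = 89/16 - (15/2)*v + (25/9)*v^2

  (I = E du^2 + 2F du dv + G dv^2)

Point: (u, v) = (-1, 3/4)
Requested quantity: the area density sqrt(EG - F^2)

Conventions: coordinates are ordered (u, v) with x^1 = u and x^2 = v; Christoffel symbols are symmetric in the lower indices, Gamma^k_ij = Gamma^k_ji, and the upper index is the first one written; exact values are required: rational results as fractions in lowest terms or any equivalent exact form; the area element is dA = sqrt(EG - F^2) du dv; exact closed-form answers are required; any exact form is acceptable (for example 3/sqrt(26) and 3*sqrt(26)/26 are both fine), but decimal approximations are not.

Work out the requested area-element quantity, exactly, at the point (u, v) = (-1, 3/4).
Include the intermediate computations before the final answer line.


E = 3/2, F = -25/6, G = 589/36; EG - F^2 = 517/72

Answer: sqrt(EG - F^2) = sqrt(1034)/12


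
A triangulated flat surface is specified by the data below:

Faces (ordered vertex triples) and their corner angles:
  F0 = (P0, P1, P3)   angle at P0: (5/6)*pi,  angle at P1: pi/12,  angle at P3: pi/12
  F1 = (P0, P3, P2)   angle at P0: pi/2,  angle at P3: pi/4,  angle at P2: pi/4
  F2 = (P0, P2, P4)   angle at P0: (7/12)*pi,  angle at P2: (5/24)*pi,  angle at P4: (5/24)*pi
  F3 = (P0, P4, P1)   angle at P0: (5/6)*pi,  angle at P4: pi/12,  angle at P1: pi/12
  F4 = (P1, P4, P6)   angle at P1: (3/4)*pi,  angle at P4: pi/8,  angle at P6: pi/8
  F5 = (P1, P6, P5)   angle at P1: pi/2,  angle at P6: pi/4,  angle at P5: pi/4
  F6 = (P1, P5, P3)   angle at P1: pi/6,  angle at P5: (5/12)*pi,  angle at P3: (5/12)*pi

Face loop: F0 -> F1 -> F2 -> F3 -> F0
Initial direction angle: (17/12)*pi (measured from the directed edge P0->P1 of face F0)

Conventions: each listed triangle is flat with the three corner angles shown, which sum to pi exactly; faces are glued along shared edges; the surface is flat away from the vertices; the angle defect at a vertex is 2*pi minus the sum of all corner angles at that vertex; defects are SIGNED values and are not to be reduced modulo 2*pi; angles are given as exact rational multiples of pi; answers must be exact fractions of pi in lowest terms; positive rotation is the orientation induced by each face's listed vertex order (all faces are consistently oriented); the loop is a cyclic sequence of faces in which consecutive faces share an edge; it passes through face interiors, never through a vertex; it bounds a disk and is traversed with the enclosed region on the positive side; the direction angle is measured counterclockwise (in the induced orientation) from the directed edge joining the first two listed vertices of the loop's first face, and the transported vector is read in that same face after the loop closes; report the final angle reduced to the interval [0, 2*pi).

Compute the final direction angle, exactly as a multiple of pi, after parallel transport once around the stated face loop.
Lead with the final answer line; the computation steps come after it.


Answer: final direction angle = (2/3)*pi

enclosed vertex P0: corner angles sum to (11/4)*pi, defect = 2*pi - (11/4)*pi = (-3/4)*pi
by Gauss-Bonnet the loop rotates the vector by the enclosed defect sum (positive orientation, mod 2*pi)
final angle = (17/12)*pi - (3/4)*pi = (2/3)*pi (mod 2*pi)
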